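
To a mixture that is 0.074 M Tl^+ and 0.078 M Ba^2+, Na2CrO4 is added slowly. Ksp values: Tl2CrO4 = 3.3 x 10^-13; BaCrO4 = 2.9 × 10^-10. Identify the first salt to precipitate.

Tl2CrO4

Each salt begins to precipitate when Q = Ksp, i.e. when [CrO4^2-] reaches its threshold.
For Tl2CrO4: 3.3 x 10^-13 = (0.074)^2 × [CrO4^2-]  ⇒  [CrO4^2-] = 6.0 × 10^-11 M.
For BaCrO4: 2.9 × 10^-10 = 0.078 × [CrO4^2-]  ⇒  [CrO4^2-] = 3.7 x 10^-9 M.
The salt with the lower threshold [CrO4^2-] precipitates first: Tl2CrO4.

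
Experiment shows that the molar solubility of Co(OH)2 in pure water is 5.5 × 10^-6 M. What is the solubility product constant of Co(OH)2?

Ksp = 6.7 × 10^-16

Co(OH)2(s) ⇌ Co^2+ + 2 OH^-
For each mole of Co(OH)2 that dissolves: [Co^2+] = s, [OH^-] = 2s.
Ksp = [Co^2+][OH^-]^2
Substituting: Ksp = s(2s)^2 = 4s^3
Ksp = 4 × (5.5 × 10^-6)^3 = 6.7 x 10^-16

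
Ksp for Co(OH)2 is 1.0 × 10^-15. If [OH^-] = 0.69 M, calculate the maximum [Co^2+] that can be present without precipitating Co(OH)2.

Co(OH)2(s) ⇌ Co^2+(aq) + 2 OH^-(aq)
Ksp = [Co^2+][OH^-]^2
Precipitation begins when Q = Ksp. With [OH^-] = 0.69 M:
1.0 × 10^-15 = (0.69)^2 × [Co^2+]
[Co^2+] = (1.0 × 10^-15 / 4.76 × 10^-1) = 2.1 x 10^-15 M

[Co^2+] = 2.1e-15 M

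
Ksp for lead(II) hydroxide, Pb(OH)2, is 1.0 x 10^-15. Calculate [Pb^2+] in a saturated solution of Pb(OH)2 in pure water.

6.3e-6 M

Pb(OH)2(s) <=> Pb^2+ + 2 OH^-
Ksp = [Pb^2+][OH^-]^2
Let s = molar solubility. Then [Pb^2+] = s and [OH^-] = 2s.
So Ksp = s × (2s)^2 = 4s^3
s = (1.0 x 10^-15 / 4)^(1/3) = 6.30 x 10^-6 M
[Pb^2+] = s = 6.3 x 10^-6 M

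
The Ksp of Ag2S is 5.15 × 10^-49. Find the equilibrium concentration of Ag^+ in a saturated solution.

Ag2S(s) ⇌ 2 Ag^+ + S^2-
Ksp = [Ag^+]^2[S^2-]
Let s = molar solubility. Then [Ag^+] = 2s and [S^2-] = s.
So Ksp = (2s)^2 × s = 4s^3
s^3 = 5.15 × 10^-49 / 4, so s = 5.050 x 10^-17 M
[Ag^+] = 2s = 1.01 x 10^-16 M

[Ag^+] ≈ 1.01 × 10^-16 M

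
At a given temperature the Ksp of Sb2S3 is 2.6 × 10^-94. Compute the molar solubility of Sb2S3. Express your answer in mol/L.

Sb2S3(s) ⇌ 2 Sb^3+ + 3 S^2-
Ksp = [Sb^3+]^2[S^2-]^3
With molar solubility s: [Sb^3+] = 2s, [S^2-] = 3s.
So Ksp = (2s)^2 × (3s)^3 = 108s^5
s^5 = 2.6 × 10^-94 / 108, so s = 7.5 × 10^-20 M

s = 7.5e-20 M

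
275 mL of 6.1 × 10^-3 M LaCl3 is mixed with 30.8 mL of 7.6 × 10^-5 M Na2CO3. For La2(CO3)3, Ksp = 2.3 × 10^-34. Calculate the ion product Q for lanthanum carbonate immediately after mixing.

1.3e-20

Total volume = 275 + 30.8 = 305.8 mL.
[La^3+] = 6.1 × 10^-3 × (275/305.8) = 5.49 × 10^-3 M
[CO3^2-] = 7.6 × 10^-5 × (30.8/305.8) = 7.65 × 10^-6 M
La2(CO3)3(s) <=> 2 La^3+ + 3 CO3^2-, so Q = [La^3+]^2[CO3^2-]^3
Q = (5.49 x 10^-3)^2(7.65 × 10^-6)^3 = 1.3 x 10^-20
Q > Ksp, so La2(CO3)3 will precipitate.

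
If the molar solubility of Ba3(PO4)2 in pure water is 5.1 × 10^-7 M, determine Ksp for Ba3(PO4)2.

Ba3(PO4)2(s) <=> 3 Ba^2+(aq) + 2 PO4^3-(aq)
With molar solubility s: [Ba^2+] = 3s, [PO4^3-] = 2s.
Ksp = [Ba^2+]^3[PO4^3-]^2
Substituting: Ksp = (3s)^3(2s)^2 = 108s^5
With s = 5.1 x 10^-7: Ksp = 3.7 × 10^-30

Ksp = 3.7 × 10^-30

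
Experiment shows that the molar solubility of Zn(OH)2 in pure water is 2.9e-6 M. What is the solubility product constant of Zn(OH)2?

Ksp = 9.8 x 10^-17

Zn(OH)2(s) ⇌ Zn^2+(aq) + 2 OH^-(aq)
For each mole of Zn(OH)2 that dissolves: [Zn^2+] = s, [OH^-] = 2s.
Ksp = [Zn^2+][OH^-]^2
Ksp = s(2s)^2 = 4s^3
Ksp = 4 × (2.9 × 10^-6)^3 = 9.8 × 10^-17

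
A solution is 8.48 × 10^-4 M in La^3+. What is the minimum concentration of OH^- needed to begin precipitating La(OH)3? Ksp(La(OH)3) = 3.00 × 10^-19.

La(OH)3(s) ⇌ La^3+(aq) + 3 OH^-(aq)
Ksp = [La^3+][OH^-]^3
Precipitation begins when Q = Ksp. With [La^3+] = 8.48 × 10^-4 M:
3.00 × 10^-19 = (8.48 × 10^-4) × [OH^-]^3
[OH^-] = (3.00 × 10^-19 / 8.48 × 10^-4)^(1/3) = 7.07 x 10^-6 M

[OH^-] = 7.07e-6 M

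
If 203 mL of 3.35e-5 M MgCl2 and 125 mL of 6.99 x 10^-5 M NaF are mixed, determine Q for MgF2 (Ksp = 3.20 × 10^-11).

1.47 x 10^-14

Total volume = 203 + 125 = 328 mL.
[Mg^2+] = 3.35 × 10^-5 × (203/328) = 2.073 x 10^-5 M
[F^-] = 6.99 x 10^-5 × (125/328) = 2.664 × 10^-5 M
MgF2(s) <=> Mg^2+(aq) + 2 F^-(aq), so Q = [Mg^2+][F^-]^2
Q = (2.073 x 10^-5)(2.664 × 10^-5)^2 = 1.47 × 10^-14
Q < Ksp, so no precipitate of MgF2 forms.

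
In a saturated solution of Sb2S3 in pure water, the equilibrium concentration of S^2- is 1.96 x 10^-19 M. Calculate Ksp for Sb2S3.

Sb2S3(s) ⇌ 2 Sb^3+(aq) + 3 S^2-(aq)
Stoichiometry gives [Sb^3+] = (2/3)[S^2-] = 1.307 x 10^-19 M.
Ksp = [Sb^3+]^2[S^2-]^3
Ksp = (1.307 × 10^-19)^2 × (1.96 × 10^-19)^3 = 1.29 x 10^-94

1.29 x 10^-94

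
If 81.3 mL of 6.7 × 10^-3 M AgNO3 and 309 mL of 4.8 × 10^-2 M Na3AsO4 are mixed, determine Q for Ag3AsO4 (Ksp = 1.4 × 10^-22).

Total volume = 81.3 + 309 = 390.3 mL.
[Ag^+] = 6.7 x 10^-3 × (81.3/390.3) = 1.40 × 10^-3 M
[AsO4^3-] = 4.8 × 10^-2 × (309/390.3) = 3.80 x 10^-2 M
Ag3AsO4(s) ⇌ 3 Ag^+(aq) + AsO4^3-(aq), so Q = [Ag^+]^3[AsO4^3-]
Q = (1.40 × 10^-3)^3(3.80 × 10^-2) = 1.0 x 10^-10
Q > Ksp, so Ag3AsO4 will precipitate.

Q = 1.0e-10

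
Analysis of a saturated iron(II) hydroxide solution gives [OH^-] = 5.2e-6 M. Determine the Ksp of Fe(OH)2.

7.0 × 10^-17

Fe(OH)2(s) ⇌ Fe^2+ + 2 OH^-
Stoichiometry gives [Fe^2+] = (1/2)[OH^-] = 2.60 x 10^-6 M.
Ksp = [Fe^2+][OH^-]^2
Ksp = 2.60 x 10^-6 × (5.2 x 10^-6)^2 = 7.0 x 10^-17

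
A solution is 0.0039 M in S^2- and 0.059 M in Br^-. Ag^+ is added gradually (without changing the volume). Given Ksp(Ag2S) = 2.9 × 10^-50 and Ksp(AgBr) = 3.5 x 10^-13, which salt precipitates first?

Each salt begins to precipitate when Q = Ksp, i.e. when [Ag^+] reaches its threshold.
For Ag2S: 2.9 × 10^-50 = 0.0039 × [Ag^+]^2  ⇒  [Ag^+] = 2.7 x 10^-24 M.
For AgBr: 3.5 x 10^-13 = 0.059 × [Ag^+]  ⇒  [Ag^+] = 5.9 × 10^-12 M.
The salt with the lower threshold [Ag^+] precipitates first: Ag2S.

Ag2S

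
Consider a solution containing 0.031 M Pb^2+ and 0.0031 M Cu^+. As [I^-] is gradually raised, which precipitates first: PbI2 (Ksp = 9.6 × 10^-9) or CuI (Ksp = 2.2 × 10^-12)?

Precipitation of each salt starts when its ion product equals its Ksp.
For PbI2: 9.6 × 10^-9 = 0.031 × [I^-]^2  ⇒  [I^-] = 5.6 x 10^-4 M.
For CuI: 2.2 × 10^-12 = 0.0031 × [I^-]  ⇒  [I^-] = 7.1 × 10^-10 M.
The salt with the lower threshold [I^-] precipitates first: CuI.

CuI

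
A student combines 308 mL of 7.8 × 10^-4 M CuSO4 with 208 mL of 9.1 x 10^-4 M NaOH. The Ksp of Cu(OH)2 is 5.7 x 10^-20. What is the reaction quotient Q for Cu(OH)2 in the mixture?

Q ≈ 6.3 x 10^-11

Total volume = 308 + 208 = 516 mL.
[Cu^2+] = 7.8 × 10^-4 × (308/516) = 4.66 × 10^-4 M
[OH^-] = 9.1 × 10^-4 × (208/516) = 3.67 × 10^-4 M
Cu(OH)2(s) ⇌ Cu^2+(aq) + 2 OH^-(aq), so Q = [Cu^2+][OH^-]^2
Q = (4.66 x 10^-4)(3.67 × 10^-4)^2 = 6.3 × 10^-11
Q > Ksp, so Cu(OH)2 will precipitate.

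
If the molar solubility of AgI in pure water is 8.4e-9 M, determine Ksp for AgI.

Ksp = 7.1 x 10^-17

AgI(s) ⇌ Ag^+(aq) + I^-(aq)
Let s = molar solubility. Then [Ag^+] = s and [I^-] = s.
Ksp = [Ag^+][I^-]
Ksp = s × s = s^2
With s = 8.4 x 10^-9: Ksp = 7.1 × 10^-17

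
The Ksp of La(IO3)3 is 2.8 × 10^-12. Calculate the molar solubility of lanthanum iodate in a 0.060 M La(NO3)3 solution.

La(IO3)3(s) ⇌ La^3+(aq) + 3 IO3^-(aq)
Ksp = [La^3+][IO3^-]^3
If s mol/L dissolves here, [La^3+] = 0.060 + s ≈ 0.060, [IO3^-] = 3s (common-ion effect: La^3+ is already 0.060 M).
Ksp ≈ 0.060 × (3s)^3
s = 1.2 x 10^-4 M
Check: s = 1.2 × 10^-4 ≪ 0.060, so the approximation is valid.

1.2 × 10^-4 M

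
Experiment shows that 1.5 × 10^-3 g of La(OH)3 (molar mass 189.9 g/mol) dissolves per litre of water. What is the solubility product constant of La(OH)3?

Molar solubility s = (1.5 x 10^-3 g/L) / (189.9 g/mol) = 7.90 x 10^-6 M.
La(OH)3(s) ⇌ La^3+(aq) + 3 OH^-(aq)
With molar solubility s: [La^3+] = s, [OH^-] = 3s.
Ksp = [La^3+][OH^-]^3
So Ksp = s × (3s)^3 = 27s^4
With s = 7.90 x 10^-6: Ksp = 1.1 × 10^-19

Ksp ≈ 1.1 × 10^-19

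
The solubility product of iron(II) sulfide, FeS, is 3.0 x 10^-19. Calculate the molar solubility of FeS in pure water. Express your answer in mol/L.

5.5 × 10^-10 M

FeS(s) <=> Fe^2+(aq) + S^2-(aq)
Ksp = [Fe^2+][S^2-]
If s mol/L of FeS dissolves, [Fe^2+] = s and [S^2-] = s.
Ksp = s^2
s = (3.0 x 10^-19)^(1/2) = 5.5 × 10^-10 M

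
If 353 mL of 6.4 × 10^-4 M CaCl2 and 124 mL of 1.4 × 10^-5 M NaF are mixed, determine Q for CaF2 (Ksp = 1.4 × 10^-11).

Q = 6.3 × 10^-15

Total volume = 353 + 124 = 477 mL.
[Ca^2+] = 6.4 x 10^-4 × (353/477) = 4.74 x 10^-4 M
[F^-] = 1.4 × 10^-5 × (124/477) = 3.64 × 10^-6 M
CaF2(s) <=> Ca^2+(aq) + 2 F^-(aq), so Q = [Ca^2+][F^-]^2
Q = (4.74 × 10^-4)(3.64 × 10^-6)^2 = 6.3 × 10^-15
Q < Ksp, so no precipitate of CaF2 forms.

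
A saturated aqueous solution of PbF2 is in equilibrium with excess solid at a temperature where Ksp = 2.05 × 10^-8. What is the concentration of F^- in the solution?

3.45e-3 M

PbF2(s) ⇌ Pb^2+ + 2 F^-
Ksp = [Pb^2+][F^-]^2
With molar solubility s: [Pb^2+] = s, [F^-] = 2s.
Substituting: Ksp = s(2s)^2 = 4s^3
Solving, s = (2.05 × 10^-8/4)^(1/3) = 1.724 × 10^-3 M
[F^-] = 2s = 3.45 × 10^-3 M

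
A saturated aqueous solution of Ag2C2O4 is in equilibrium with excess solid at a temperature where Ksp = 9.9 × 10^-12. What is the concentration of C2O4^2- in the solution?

Ag2C2O4(s) <=> 2 Ag^+(aq) + C2O4^2-(aq)
Ksp = [Ag^+]^2[C2O4^2-]
Let s = molar solubility. Then [Ag^+] = 2s and [C2O4^2-] = s.
So Ksp = (2s)^2 × s = 4s^3
s^3 = 9.9 × 10^-12 / 4, so s = 1.35 × 10^-4 M
[C2O4^2-] = s = 1.4 × 10^-4 M

[C2O4^2-] = 1.4e-4 M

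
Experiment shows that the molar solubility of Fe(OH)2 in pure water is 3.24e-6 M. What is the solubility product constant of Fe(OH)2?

Fe(OH)2(s) ⇌ Fe^2+ + 2 OH^-
For each mole of Fe(OH)2 that dissolves: [Fe^2+] = s, [OH^-] = 2s.
Ksp = [Fe^2+][OH^-]^2
So Ksp = s × (2s)^2 = 4s^3
Ksp = 4 × (3.24 × 10^-6)^3 = 1.36 x 10^-16

Ksp ≈ 1.36e-16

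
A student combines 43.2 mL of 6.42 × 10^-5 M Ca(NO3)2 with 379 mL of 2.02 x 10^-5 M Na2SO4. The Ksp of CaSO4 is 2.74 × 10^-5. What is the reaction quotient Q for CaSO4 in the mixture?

Q ≈ 1.19e-10

Total volume = 43.2 + 379 = 422.2 mL.
[Ca^2+] = 6.42 × 10^-5 × (43.2/422.2) = 6.569 × 10^-6 M
[SO4^2-] = 2.02 × 10^-5 × (379/422.2) = 1.813 × 10^-5 M
CaSO4(s) ⇌ Ca^2+ + SO4^2-, so Q = [Ca^2+][SO4^2-]
Q = (6.569 x 10^-6)(1.813 × 10^-5) = 1.19 × 10^-10
Q < Ksp, so no precipitate of CaSO4 forms.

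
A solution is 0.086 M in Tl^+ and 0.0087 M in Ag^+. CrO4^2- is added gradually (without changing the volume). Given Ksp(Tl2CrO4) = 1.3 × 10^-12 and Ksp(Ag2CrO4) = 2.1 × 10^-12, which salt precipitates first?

Tl2CrO4

Precipitation of each salt starts when its ion product equals its Ksp.
For Tl2CrO4: 1.3 × 10^-12 = (0.086)^2 × [CrO4^2-]  ⇒  [CrO4^2-] = 1.8 × 10^-10 M.
For Ag2CrO4: 2.1 × 10^-12 = (0.0087)^2 × [CrO4^2-]  ⇒  [CrO4^2-] = 2.8 × 10^-8 M.
The salt with the lower threshold [CrO4^2-] precipitates first: Tl2CrO4.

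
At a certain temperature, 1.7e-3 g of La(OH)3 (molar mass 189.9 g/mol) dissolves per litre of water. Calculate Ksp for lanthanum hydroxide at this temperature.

1.7e-19

Molar solubility s = (1.7 × 10^-3 g/L) / (189.9 g/mol) = 8.95 × 10^-6 M.
La(OH)3(s) ⇌ La^3+(aq) + 3 OH^-(aq)
With molar solubility s: [La^3+] = s, [OH^-] = 3s.
Ksp = [La^3+][OH^-]^3
Ksp = s(3s)^3 = 27s^4
Ksp = 27 × (8.95 × 10^-6)^4 = 1.7 × 10^-19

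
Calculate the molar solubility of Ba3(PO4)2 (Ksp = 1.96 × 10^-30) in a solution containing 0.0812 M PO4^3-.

s ≈ 2.22 × 10^-10 M

Ba3(PO4)2(s) ⇌ 3 Ba^2+(aq) + 2 PO4^3-(aq)
Ksp = [Ba^2+]^3[PO4^3-]^2
Let s = moles of Ba3(PO4)2 that dissolve per litre. [Ba^2+] = 3s, [PO4^3-] = 0.0812 + 2s ≈ 0.0812 (since the PO4^3- already present dominates).
Ksp ≈ (3s)^3 × (0.0812)^2
s = 2.22 × 10^-10 M
Check: 2s = 4.4 × 10^-10 ≪ 0.0812, so the approximation is valid.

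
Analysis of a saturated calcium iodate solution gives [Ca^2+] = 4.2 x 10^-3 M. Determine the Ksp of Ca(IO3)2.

Ksp = 3.0 x 10^-7

Ca(IO3)2(s) ⇌ Ca^2+(aq) + 2 IO3^-(aq)
Stoichiometry gives [IO3^-] = (2/1)[Ca^2+] = 8.40 × 10^-3 M.
Ksp = [Ca^2+][IO3^-]^2
Ksp = 4.2 x 10^-3 × (8.40 x 10^-3)^2 = 3.0 × 10^-7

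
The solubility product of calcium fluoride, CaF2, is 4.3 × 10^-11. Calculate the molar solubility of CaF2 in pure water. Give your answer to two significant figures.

CaF2(s) <=> Ca^2+(aq) + 2 F^-(aq)
Ksp = [Ca^2+][F^-]^2
With molar solubility s: [Ca^2+] = s, [F^-] = 2s.
Substituting: Ksp = s(2s)^2 = 4s^3
s = (4.3 × 10^-11 / 4)^(1/3) = 2.2 × 10^-4 M

2.2e-4 M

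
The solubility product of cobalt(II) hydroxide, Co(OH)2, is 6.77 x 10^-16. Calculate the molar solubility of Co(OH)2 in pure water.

s ≈ 5.53 x 10^-6 M

Co(OH)2(s) <=> Co^2+ + 2 OH^-
Ksp = [Co^2+][OH^-]^2
For each mole of Co(OH)2 that dissolves: [Co^2+] = s, [OH^-] = 2s.
Ksp = s(2s)^2 = 4s^3
Solving, s = (6.77 x 10^-16/4)^(1/3) = 5.53 x 10^-6 M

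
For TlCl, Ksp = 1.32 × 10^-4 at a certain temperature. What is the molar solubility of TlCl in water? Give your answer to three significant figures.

TlCl(s) ⇌ Tl^+(aq) + Cl^-(aq)
Ksp = [Tl^+][Cl^-]
With molar solubility s: [Tl^+] = s, [Cl^-] = s.
Ksp = s^2
s = (1.32 × 10^-4)^(1/2) = 1.15 × 10^-2 M

s = 0.0115 M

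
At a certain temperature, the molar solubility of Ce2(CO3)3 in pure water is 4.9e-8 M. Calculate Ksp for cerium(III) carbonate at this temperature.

Ce2(CO3)3(s) <=> 2 Ce^3+(aq) + 3 CO3^2-(aq)
With molar solubility s: [Ce^3+] = 2s, [CO3^2-] = 3s.
Ksp = [Ce^3+]^2[CO3^2-]^3
Ksp = (2s)^2(3s)^3 = 108s^5
With s = 4.9 × 10^-8: Ksp = 3.1 × 10^-35

Ksp = 3.1 × 10^-35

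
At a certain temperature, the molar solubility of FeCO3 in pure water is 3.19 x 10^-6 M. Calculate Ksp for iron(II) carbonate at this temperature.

Ksp = 1.02 x 10^-11

FeCO3(s) ⇌ Fe^2+ + CO3^2-
With molar solubility s: [Fe^2+] = s, [CO3^2-] = s.
Ksp = [Fe^2+][CO3^2-]
Ksp = s^2
Ksp = (3.19 × 10^-6)^2 = 1.02 x 10^-11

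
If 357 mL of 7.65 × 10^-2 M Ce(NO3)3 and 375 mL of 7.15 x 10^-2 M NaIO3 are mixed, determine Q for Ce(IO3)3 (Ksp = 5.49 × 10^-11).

1.83 x 10^-6

Total volume = 357 + 375 = 732 mL.
[Ce^3+] = 7.65 × 10^-2 × (357/732) = 3.731 × 10^-2 M
[IO3^-] = 7.15 × 10^-2 × (375/732) = 3.663 x 10^-2 M
Ce(IO3)3(s) <=> Ce^3+ + 3 IO3^-, so Q = [Ce^3+][IO3^-]^3
Q = (3.731 × 10^-2)(3.663 × 10^-2)^3 = 1.83 x 10^-6
Q > Ksp, so Ce(IO3)3 will precipitate.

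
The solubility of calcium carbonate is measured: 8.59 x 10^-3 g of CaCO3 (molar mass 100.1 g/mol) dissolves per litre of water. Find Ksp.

Molar solubility s = (8.59 × 10^-3 g/L) / (100.1 g/mol) = 8.581 × 10^-5 M.
CaCO3(s) ⇌ Ca^2+ + CO3^2-
With molar solubility s: [Ca^2+] = s, [CO3^2-] = s.
Ksp = [Ca^2+][CO3^2-]
Ksp = (s)(s) = s^2
With s = 8.581 × 10^-5: Ksp = 7.36 × 10^-9

7.36e-9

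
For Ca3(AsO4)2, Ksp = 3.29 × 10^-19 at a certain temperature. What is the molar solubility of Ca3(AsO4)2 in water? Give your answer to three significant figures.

7.88 × 10^-5 M

Ca3(AsO4)2(s) ⇌ 3 Ca^2+(aq) + 2 AsO4^3-(aq)
Ksp = [Ca^2+]^3[AsO4^3-]^2
Let s = molar solubility. Then [Ca^2+] = 3s and [AsO4^3-] = 2s.
Ksp = (3s)^3(2s)^2 = 108s^5
s = (3.29 × 10^-19 / 108)^(1/5) = 7.88 × 10^-5 M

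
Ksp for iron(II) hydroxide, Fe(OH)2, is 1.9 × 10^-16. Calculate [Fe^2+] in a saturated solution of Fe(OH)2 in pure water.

3.6e-6 M

Fe(OH)2(s) ⇌ Fe^2+(aq) + 2 OH^-(aq)
Ksp = [Fe^2+][OH^-]^2
Let s = molar solubility. Then [Fe^2+] = s and [OH^-] = 2s.
Substituting: Ksp = s(2s)^2 = 4s^3
s^3 = 1.9 × 10^-16 / 4, so s = 3.62 x 10^-6 M
[Fe^2+] = s = 3.6 x 10^-6 M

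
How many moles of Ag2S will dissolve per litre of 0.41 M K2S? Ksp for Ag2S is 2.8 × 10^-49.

Ag2S(s) ⇌ 2 Ag^+(aq) + S^2-(aq)
Ksp = [Ag^+]^2[S^2-]
Let s be the molar solubility in this solution. [Ag^+] = 2s, [S^2-] = 0.41 + s ≈ 0.41 (common-ion effect: S^2- is already 0.41 M).
Ksp ≈ (2s)^2 × 0.41
s = 4.1 × 10^-25 M
Check: s = 4.1 x 10^-25 ≪ 0.41, so the approximation is valid.

s ≈ 4.1 × 10^-25 M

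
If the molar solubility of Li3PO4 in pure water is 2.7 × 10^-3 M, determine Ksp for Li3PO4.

Ksp ≈ 1.4e-9

Li3PO4(s) ⇌ 3 Li^+ + PO4^3-
With molar solubility s: [Li^+] = 3s, [PO4^3-] = s.
Ksp = [Li^+]^3[PO4^3-]
Ksp = (3s)^3s = 27s^4
Ksp = 27 × (2.7 × 10^-3)^4 = 1.4 × 10^-9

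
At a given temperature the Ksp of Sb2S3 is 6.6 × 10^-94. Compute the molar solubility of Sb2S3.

Sb2S3(s) <=> 2 Sb^3+(aq) + 3 S^2-(aq)
Ksp = [Sb^3+]^2[S^2-]^3
If s mol/L of Sb2S3 dissolves, [Sb^3+] = 2s and [S^2-] = 3s.
So Ksp = (2s)^2 × (3s)^3 = 108s^5
s = (6.6 × 10^-94 / 108)^(1/5) = 9.1 x 10^-20 M

9.1 × 10^-20 M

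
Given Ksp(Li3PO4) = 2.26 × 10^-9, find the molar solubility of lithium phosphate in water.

s = 3.02e-3 M

Li3PO4(s) <=> 3 Li^+ + PO4^3-
Ksp = [Li^+]^3[PO4^3-]
With molar solubility s: [Li^+] = 3s, [PO4^3-] = s.
Substituting: Ksp = (3s)^3s = 27s^4
Solving, s = (2.26 × 10^-9/27)^(1/4) = 3.02 x 10^-3 M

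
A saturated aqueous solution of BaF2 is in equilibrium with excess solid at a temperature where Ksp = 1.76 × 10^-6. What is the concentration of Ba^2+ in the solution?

BaF2(s) ⇌ Ba^2+ + 2 F^-
Ksp = [Ba^2+][F^-]^2
With molar solubility s: [Ba^2+] = s, [F^-] = 2s.
Substituting: Ksp = s(2s)^2 = 4s^3
s = (1.76 × 10^-6 / 4)^(1/3) = 7.606 × 10^-3 M
[Ba^2+] = s = 7.61 × 10^-3 M

[Ba^2+] = 7.61 x 10^-3 M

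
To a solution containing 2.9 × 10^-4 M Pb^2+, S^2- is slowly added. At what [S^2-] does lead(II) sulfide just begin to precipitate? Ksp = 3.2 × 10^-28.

PbS(s) ⇌ Pb^2+ + S^2-
Ksp = [Pb^2+][S^2-]
Precipitation begins when Q = Ksp. With [Pb^2+] = 2.9 × 10^-4 M:
3.2 × 10^-28 = (2.9 × 10^-4) × [S^2-]
[S^2-] = (3.2 × 10^-28 / 2.9 x 10^-4) = 1.1 × 10^-24 M

[S^2-] = 1.1 × 10^-24 M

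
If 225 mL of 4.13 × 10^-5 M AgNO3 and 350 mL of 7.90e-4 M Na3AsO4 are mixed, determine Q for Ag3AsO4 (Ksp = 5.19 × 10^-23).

Q = 2.03 × 10^-18

Total volume = 225 + 350 = 575 mL.
[Ag^+] = 4.13 × 10^-5 × (225/575) = 1.616 × 10^-5 M
[AsO4^3-] = 7.90 x 10^-4 × (350/575) = 4.809 × 10^-4 M
Ag3AsO4(s) ⇌ 3 Ag^+(aq) + AsO4^3-(aq), so Q = [Ag^+]^3[AsO4^3-]
Q = (1.616 × 10^-5)^3(4.809 × 10^-4) = 2.03 × 10^-18
Q > Ksp, so Ag3AsO4 will precipitate.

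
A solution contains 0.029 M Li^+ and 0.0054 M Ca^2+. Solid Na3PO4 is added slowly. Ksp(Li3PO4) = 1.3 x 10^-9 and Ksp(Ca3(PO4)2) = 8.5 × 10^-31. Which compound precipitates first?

Precipitation of each salt starts when its ion product equals its Ksp.
For Li3PO4: 1.3 x 10^-9 = (0.029)^3 × [PO4^3-]  ⇒  [PO4^3-] = 5.3 × 10^-5 M.
For Ca3(PO4)2: 8.5 × 10^-31 = (0.0054)^3 × [PO4^3-]^2  ⇒  [PO4^3-] = 2.3 × 10^-12 M.
The salt with the lower threshold [PO4^3-] precipitates first: Ca3(PO4)2.

Ca3(PO4)2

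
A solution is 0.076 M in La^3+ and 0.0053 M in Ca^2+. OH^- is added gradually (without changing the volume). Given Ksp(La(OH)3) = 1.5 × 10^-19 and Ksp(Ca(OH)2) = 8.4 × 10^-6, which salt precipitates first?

Each salt begins to precipitate when Q = Ksp, i.e. when [OH^-] reaches its threshold.
For La(OH)3: 1.5 × 10^-19 = 0.076 × [OH^-]^3  ⇒  [OH^-] = 1.3 × 10^-6 M.
For Ca(OH)2: 8.4 × 10^-6 = 0.0053 × [OH^-]^2  ⇒  [OH^-] = 4.0 × 10^-2 M.
The salt with the lower threshold [OH^-] precipitates first: La(OH)3.

La(OH)3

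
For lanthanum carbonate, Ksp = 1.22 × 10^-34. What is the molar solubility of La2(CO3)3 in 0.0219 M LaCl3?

La2(CO3)3(s) <=> 2 La^3+ + 3 CO3^2-
Ksp = [La^3+]^2[CO3^2-]^3
Let s be the molar solubility in this solution. [La^3+] = 0.0219 + 2s ≈ 0.0219, [CO3^2-] = 3s (common-ion effect: La^3+ is already 0.0219 M).
Ksp ≈ (0.0219)^2 × (3s)^3
s = 2.11 × 10^-11 M
Check: 2s = 4.2 x 10^-11 ≪ 0.0219, so the approximation is valid.

2.11 x 10^-11 M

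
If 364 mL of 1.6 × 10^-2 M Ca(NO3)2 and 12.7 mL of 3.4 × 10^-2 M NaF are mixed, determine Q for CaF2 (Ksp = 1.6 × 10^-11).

Total volume = 364 + 12.7 = 376.7 mL.
[Ca^2+] = 1.6 × 10^-2 × (364/376.7) = 1.55 x 10^-2 M
[F^-] = 3.4 x 10^-2 × (12.7/376.7) = 1.15 × 10^-3 M
CaF2(s) ⇌ Ca^2+ + 2 F^-, so Q = [Ca^2+][F^-]^2
Q = (1.55 x 10^-2)(1.15 x 10^-3)^2 = 2.0 × 10^-8
Q > Ksp, so CaF2 will precipitate.

2.0 x 10^-8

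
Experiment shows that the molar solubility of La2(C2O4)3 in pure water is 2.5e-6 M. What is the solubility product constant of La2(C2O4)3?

Ksp = 1.1 × 10^-26

La2(C2O4)3(s) ⇌ 2 La^3+ + 3 C2O4^2-
Let s = molar solubility. Then [La^3+] = 2s and [C2O4^2-] = 3s.
Ksp = [La^3+]^2[C2O4^2-]^3
Substituting: Ksp = (2s)^2(3s)^3 = 108s^5
Ksp = 108 × (2.5 x 10^-6)^5 = 1.1 x 10^-26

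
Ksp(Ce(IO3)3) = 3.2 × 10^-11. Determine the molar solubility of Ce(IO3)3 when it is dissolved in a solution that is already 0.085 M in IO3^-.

Ce(IO3)3(s) <=> Ce^3+ + 3 IO3^-
Ksp = [Ce^3+][IO3^-]^3
Let s = moles of Ce(IO3)3 that dissolve per litre. [Ce^3+] = s, [IO3^-] = 0.085 + 3s ≈ 0.085 (Ksp is small, so little additional dissolves).
Ksp ≈ s × (0.085)^3
s = 5.2 × 10^-8 M
Check: 3s = 1.6 × 10^-7 ≪ 0.085, so the approximation is valid.

5.2 x 10^-8 M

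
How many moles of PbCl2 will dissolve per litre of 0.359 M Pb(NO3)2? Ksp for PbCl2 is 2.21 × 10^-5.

PbCl2(s) ⇌ Pb^2+(aq) + 2 Cl^-(aq)
Ksp = [Pb^2+][Cl^-]^2
Let s be the molar solubility in this solution. [Pb^2+] = 0.359 + s ≈ 0.359, [Cl^-] = 2s (common-ion effect: Pb^2+ is already 0.359 M).
Ksp ≈ 0.359 × (2s)^2
s = 3.92 × 10^-3 M
Check: s = 3.9 x 10^-3 ≪ 0.359, so the approximation is valid.

3.92 x 10^-3 M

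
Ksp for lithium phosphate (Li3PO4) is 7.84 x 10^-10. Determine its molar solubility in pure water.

s = 2.32 × 10^-3 M

Li3PO4(s) <=> 3 Li^+ + PO4^3-
Ksp = [Li^+]^3[PO4^3-]
For each mole of Li3PO4 that dissolves: [Li^+] = 3s, [PO4^3-] = s.
Ksp = (3s)^3s = 27s^4
s = (7.84 x 10^-10 / 27)^(1/4) = 2.32 × 10^-3 M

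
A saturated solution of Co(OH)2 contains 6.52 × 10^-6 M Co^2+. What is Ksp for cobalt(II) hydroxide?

1.11 x 10^-15

Co(OH)2(s) <=> Co^2+ + 2 OH^-
Stoichiometry gives [OH^-] = (2/1)[Co^2+] = 1.304 × 10^-5 M.
Ksp = [Co^2+][OH^-]^2
Ksp = 6.52 × 10^-6 × (1.304 × 10^-5)^2 = 1.11 × 10^-15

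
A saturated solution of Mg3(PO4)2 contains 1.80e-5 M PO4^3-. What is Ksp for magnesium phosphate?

Mg3(PO4)2(s) ⇌ 3 Mg^2+(aq) + 2 PO4^3-(aq)
Stoichiometry gives [Mg^2+] = (3/2)[PO4^3-] = 2.700 x 10^-5 M.
Ksp = [Mg^2+]^3[PO4^3-]^2
Ksp = (2.700 × 10^-5)^3 × (1.80 × 10^-5)^2 = 6.38 × 10^-24

6.38 x 10^-24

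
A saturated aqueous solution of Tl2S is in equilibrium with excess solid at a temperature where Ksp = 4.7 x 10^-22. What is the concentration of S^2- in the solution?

Tl2S(s) <=> 2 Tl^+ + S^2-
Ksp = [Tl^+]^2[S^2-]
With molar solubility s: [Tl^+] = 2s, [S^2-] = s.
Ksp = (2s)^2s = 4s^3
s^3 = 4.7 x 10^-22 / 4, so s = 4.90 × 10^-8 M
[S^2-] = s = 4.9 x 10^-8 M

4.9 x 10^-8 M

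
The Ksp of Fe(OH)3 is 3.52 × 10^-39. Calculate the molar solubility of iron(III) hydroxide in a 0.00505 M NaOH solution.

Fe(OH)3(s) <=> Fe^3+ + 3 OH^-
Ksp = [Fe^3+][OH^-]^3
Let s be the molar solubility in this solution. [Fe^3+] = s, [OH^-] = 0.00505 + 3s ≈ 0.00505 (Ksp is small, so little additional dissolves).
Ksp ≈ s × (0.00505)^3
s = 2.73 x 10^-32 M
Check: 3s = 8.2 × 10^-32 ≪ 0.00505, so the approximation is valid.

s ≈ 2.73e-32 M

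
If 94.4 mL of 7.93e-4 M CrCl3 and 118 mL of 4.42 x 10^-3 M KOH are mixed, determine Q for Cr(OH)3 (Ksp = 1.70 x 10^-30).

Total volume = 94.4 + 118 = 212.4 mL.
[Cr^3+] = 7.93 × 10^-4 × (94.4/212.4) = 3.524 × 10^-4 M
[OH^-] = 4.42 × 10^-3 × (118/212.4) = 2.456 × 10^-3 M
Cr(OH)3(s) ⇌ Cr^3+(aq) + 3 OH^-(aq), so Q = [Cr^3+][OH^-]^3
Q = (3.524 × 10^-4)(2.456 x 10^-3)^3 = 5.22 × 10^-12
Q > Ksp, so Cr(OH)3 will precipitate.

Q = 5.22 x 10^-12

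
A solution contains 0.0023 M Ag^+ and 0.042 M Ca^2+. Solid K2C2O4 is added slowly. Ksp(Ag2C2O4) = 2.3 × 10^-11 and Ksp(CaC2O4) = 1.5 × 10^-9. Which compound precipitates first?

Each salt begins to precipitate when Q = Ksp, i.e. when [C2O4^2-] reaches its threshold.
For Ag2C2O4: 2.3 × 10^-11 = (0.0023)^2 × [C2O4^2-]  ⇒  [C2O4^2-] = 4.3 x 10^-6 M.
For CaC2O4: 1.5 × 10^-9 = 0.042 × [C2O4^2-]  ⇒  [C2O4^2-] = 3.6 × 10^-8 M.
The salt with the lower threshold [C2O4^2-] precipitates first: CaC2O4.

CaC2O4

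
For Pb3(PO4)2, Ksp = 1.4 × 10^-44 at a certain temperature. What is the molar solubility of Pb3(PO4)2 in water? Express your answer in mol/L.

Pb3(PO4)2(s) ⇌ 3 Pb^2+(aq) + 2 PO4^3-(aq)
Ksp = [Pb^2+]^3[PO4^3-]^2
If s mol/L of Pb3(PO4)2 dissolves, [Pb^2+] = 3s and [PO4^3-] = 2s.
Substituting: Ksp = (3s)^3(2s)^2 = 108s^5
s^5 = 1.4 × 10^-44 / 108, so s = 6.6 × 10^-10 M

6.6 × 10^-10 M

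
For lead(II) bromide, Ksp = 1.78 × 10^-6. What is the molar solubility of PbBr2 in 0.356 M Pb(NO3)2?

s ≈ 1.12 × 10^-3 M

PbBr2(s) <=> Pb^2+ + 2 Br^-
Ksp = [Pb^2+][Br^-]^2
If s mol/L dissolves here, [Pb^2+] = 0.356 + s ≈ 0.356, [Br^-] = 2s (common-ion effect: Pb^2+ is already 0.356 M).
Ksp ≈ 0.356 × (2s)^2
s = 1.12 × 10^-3 M
Check: s = 1.1 x 10^-3 ≪ 0.356, so the approximation is valid.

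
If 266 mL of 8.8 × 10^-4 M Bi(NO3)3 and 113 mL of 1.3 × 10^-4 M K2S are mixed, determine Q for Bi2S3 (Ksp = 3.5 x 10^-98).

2.2 x 10^-20

Total volume = 266 + 113 = 379 mL.
[Bi^3+] = 8.8 x 10^-4 × (266/379) = 6.18 x 10^-4 M
[S^2-] = 1.3 × 10^-4 × (113/379) = 3.88 × 10^-5 M
Bi2S3(s) ⇌ 2 Bi^3+(aq) + 3 S^2-(aq), so Q = [Bi^3+]^2[S^2-]^3
Q = (6.18 × 10^-4)^2(3.88 x 10^-5)^3 = 2.2 × 10^-20
Q > Ksp, so Bi2S3 will precipitate.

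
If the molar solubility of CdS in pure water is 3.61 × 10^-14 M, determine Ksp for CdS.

CdS(s) ⇌ Cd^2+(aq) + S^2-(aq)
Let s = molar solubility. Then [Cd^2+] = s and [S^2-] = s.
Ksp = [Cd^2+][S^2-]
Ksp = s × s = s^2
With s = 3.61 × 10^-14: Ksp = 1.30 × 10^-27

1.30 x 10^-27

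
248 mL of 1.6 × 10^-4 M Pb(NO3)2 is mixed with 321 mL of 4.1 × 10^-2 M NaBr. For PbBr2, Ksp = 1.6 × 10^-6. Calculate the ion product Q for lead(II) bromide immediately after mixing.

Q ≈ 3.7e-8

Total volume = 248 + 321 = 569 mL.
[Pb^2+] = 1.6 × 10^-4 × (248/569) = 6.97 × 10^-5 M
[Br^-] = 4.1 x 10^-2 × (321/569) = 2.31 × 10^-2 M
PbBr2(s) ⇌ Pb^2+ + 2 Br^-, so Q = [Pb^2+][Br^-]^2
Q = (6.97 × 10^-5)(2.31 × 10^-2)^2 = 3.7 × 10^-8
Q < Ksp, so no precipitate of PbBr2 forms.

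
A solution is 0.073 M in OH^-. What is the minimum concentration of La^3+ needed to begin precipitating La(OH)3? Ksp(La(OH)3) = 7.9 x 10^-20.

La(OH)3(s) ⇌ La^3+(aq) + 3 OH^-(aq)
Ksp = [La^3+][OH^-]^3
Precipitation begins when Q = Ksp. With [OH^-] = 0.073 M:
7.9 x 10^-20 = (0.073)^3 × [La^3+]
[La^3+] = (7.9 x 10^-20 / 3.89 × 10^-4) = 2.0 × 10^-16 M

[La^3+] = 2.0e-16 M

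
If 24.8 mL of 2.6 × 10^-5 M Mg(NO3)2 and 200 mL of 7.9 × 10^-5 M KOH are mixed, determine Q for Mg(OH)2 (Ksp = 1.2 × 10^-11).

Total volume = 24.8 + 200 = 224.8 mL.
[Mg^2+] = 2.6 x 10^-5 × (24.8/224.8) = 2.87 × 10^-6 M
[OH^-] = 7.9 × 10^-5 × (200/224.8) = 7.03 x 10^-5 M
Mg(OH)2(s) ⇌ Mg^2+(aq) + 2 OH^-(aq), so Q = [Mg^2+][OH^-]^2
Q = (2.87 × 10^-6)(7.03 × 10^-5)^2 = 1.4 x 10^-14
Q < Ksp, so no precipitate of Mg(OH)2 forms.

Q = 1.4 x 10^-14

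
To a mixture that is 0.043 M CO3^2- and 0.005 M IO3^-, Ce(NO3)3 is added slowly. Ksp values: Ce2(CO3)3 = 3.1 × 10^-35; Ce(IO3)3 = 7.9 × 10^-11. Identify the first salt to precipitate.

Precipitation of each salt starts when its ion product equals its Ksp.
For Ce2(CO3)3: 3.1 × 10^-35 = (0.043)^3 × [Ce^3+]^2  ⇒  [Ce^3+] = 6.2 × 10^-16 M.
For Ce(IO3)3: 7.9 × 10^-11 = (0.005)^3 × [Ce^3+]  ⇒  [Ce^3+] = 6.3 × 10^-4 M.
The salt with the lower threshold [Ce^3+] precipitates first: Ce2(CO3)3.

Ce2(CO3)3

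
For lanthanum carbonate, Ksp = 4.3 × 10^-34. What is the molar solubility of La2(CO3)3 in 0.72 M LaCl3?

La2(CO3)3(s) ⇌ 2 La^3+(aq) + 3 CO3^2-(aq)
Ksp = [La^3+]^2[CO3^2-]^3
If s mol/L dissolves here, [La^3+] = 0.72 + 2s ≈ 0.72, [CO3^2-] = 3s (Ksp is small, so little additional dissolves).
Ksp ≈ (0.72)^2 × (3s)^3
s = 3.1 × 10^-12 M
Check: 2s = 6.3 × 10^-12 ≪ 0.72, so the approximation is valid.

3.1 × 10^-12 M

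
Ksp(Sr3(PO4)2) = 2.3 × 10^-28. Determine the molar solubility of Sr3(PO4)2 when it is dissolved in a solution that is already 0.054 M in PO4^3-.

Sr3(PO4)2(s) <=> 3 Sr^2+(aq) + 2 PO4^3-(aq)
Ksp = [Sr^2+]^3[PO4^3-]^2
Let s be the molar solubility in this solution. [Sr^2+] = 3s, [PO4^3-] = 0.054 + 2s ≈ 0.054 (Ksp is small, so little additional dissolves).
Ksp ≈ (3s)^3 × (0.054)^2
s = 1.4 × 10^-9 M
Check: 2s = 2.9 x 10^-9 ≪ 0.054, so the approximation is valid.

s = 1.4 × 10^-9 M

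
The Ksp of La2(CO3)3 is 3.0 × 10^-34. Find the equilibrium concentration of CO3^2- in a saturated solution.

2.3 x 10^-7 M

La2(CO3)3(s) ⇌ 2 La^3+(aq) + 3 CO3^2-(aq)
Ksp = [La^3+]^2[CO3^2-]^3
Let s = molar solubility. Then [La^3+] = 2s and [CO3^2-] = 3s.
Ksp = (2s)^2(3s)^3 = 108s^5
s = (3.0 × 10^-34 / 108)^(1/5) = 7.74 × 10^-8 M
[CO3^2-] = 3s = 2.3 x 10^-7 M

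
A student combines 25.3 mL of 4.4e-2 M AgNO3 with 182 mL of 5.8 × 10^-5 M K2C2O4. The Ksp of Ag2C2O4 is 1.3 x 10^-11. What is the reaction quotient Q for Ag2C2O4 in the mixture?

1.5e-9

Total volume = 25.3 + 182 = 207.3 mL.
[Ag^+] = 4.4 × 10^-2 × (25.3/207.3) = 5.37 × 10^-3 M
[C2O4^2-] = 5.8 x 10^-5 × (182/207.3) = 5.09 × 10^-5 M
Ag2C2O4(s) ⇌ 2 Ag^+ + C2O4^2-, so Q = [Ag^+]^2[C2O4^2-]
Q = (5.37 x 10^-3)^2(5.09 × 10^-5) = 1.5 x 10^-9
Q > Ksp, so Ag2C2O4 will precipitate.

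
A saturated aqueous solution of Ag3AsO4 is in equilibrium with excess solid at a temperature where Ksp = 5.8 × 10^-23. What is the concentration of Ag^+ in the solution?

3.6 x 10^-6 M

Ag3AsO4(s) ⇌ 3 Ag^+(aq) + AsO4^3-(aq)
Ksp = [Ag^+]^3[AsO4^3-]
With molar solubility s: [Ag^+] = 3s, [AsO4^3-] = s.
Ksp = (3s)^3s = 27s^4
s^4 = 5.8 × 10^-23 / 27, so s = 1.21 × 10^-6 M
[Ag^+] = 3s = 3.6 × 10^-6 M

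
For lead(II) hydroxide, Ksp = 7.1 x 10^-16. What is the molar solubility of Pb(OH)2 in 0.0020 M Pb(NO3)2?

s ≈ 3.0 x 10^-7 M

Pb(OH)2(s) <=> Pb^2+ + 2 OH^-
Ksp = [Pb^2+][OH^-]^2
Let s = moles of Pb(OH)2 that dissolve per litre. [Pb^2+] = 0.0020 + s ≈ 0.0020, [OH^-] = 2s (common-ion effect: Pb^2+ is already 0.0020 M).
Ksp ≈ 0.0020 × (2s)^2
s = 3.0 x 10^-7 M
Check: s = 3.0 × 10^-7 ≪ 0.0020, so the approximation is valid.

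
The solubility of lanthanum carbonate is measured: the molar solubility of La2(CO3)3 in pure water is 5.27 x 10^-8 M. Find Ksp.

La2(CO3)3(s) ⇌ 2 La^3+ + 3 CO3^2-
Let s = molar solubility. Then [La^3+] = 2s and [CO3^2-] = 3s.
Ksp = [La^3+]^2[CO3^2-]^3
Substituting: Ksp = (2s)^2(3s)^3 = 108s^5
Ksp = 108 × (5.27 × 10^-8)^5 = 4.39 × 10^-35

4.39e-35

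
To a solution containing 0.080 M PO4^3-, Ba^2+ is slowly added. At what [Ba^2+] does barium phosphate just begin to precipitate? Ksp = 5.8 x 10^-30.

[Ba^2+] ≈ 9.7 × 10^-10 M

Ba3(PO4)2(s) <=> 3 Ba^2+ + 2 PO4^3-
Ksp = [Ba^2+]^3[PO4^3-]^2
Precipitation begins when Q = Ksp. With [PO4^3-] = 0.080 M:
5.8 x 10^-30 = (0.080)^2 × [Ba^2+]^3
[Ba^2+] = (5.8 x 10^-30 / 6.40 × 10^-3)^(1/3) = 9.7 x 10^-10 M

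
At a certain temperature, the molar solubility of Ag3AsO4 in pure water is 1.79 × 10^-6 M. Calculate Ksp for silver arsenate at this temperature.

Ag3AsO4(s) ⇌ 3 Ag^+ + AsO4^3-
If s mol/L of Ag3AsO4 dissolves, [Ag^+] = 3s and [AsO4^3-] = s.
Ksp = [Ag^+]^3[AsO4^3-]
Ksp = (3s)^3s = 27s^4
With s = 1.79 x 10^-6: Ksp = 2.77 x 10^-22

Ksp ≈ 2.77 × 10^-22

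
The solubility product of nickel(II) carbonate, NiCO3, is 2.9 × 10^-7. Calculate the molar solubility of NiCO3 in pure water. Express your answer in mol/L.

s ≈ 5.4 × 10^-4 M

NiCO3(s) ⇌ Ni^2+ + CO3^2-
Ksp = [Ni^2+][CO3^2-]
For each mole of NiCO3 that dissolves: [Ni^2+] = s, [CO3^2-] = s.
Ksp = (s)(s) = s^2
s = √(2.9 × 10^-7) = 5.4 × 10^-4 M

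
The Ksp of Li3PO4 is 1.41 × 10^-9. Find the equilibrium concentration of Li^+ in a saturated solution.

[Li^+] ≈ 8.06 x 10^-3 M

Li3PO4(s) <=> 3 Li^+(aq) + PO4^3-(aq)
Ksp = [Li^+]^3[PO4^3-]
Let s = molar solubility. Then [Li^+] = 3s and [PO4^3-] = s.
Ksp = (3s)^3s = 27s^4
s^4 = 1.41 × 10^-9 / 27, so s = 2.688 × 10^-3 M
[Li^+] = 3s = 8.06 × 10^-3 M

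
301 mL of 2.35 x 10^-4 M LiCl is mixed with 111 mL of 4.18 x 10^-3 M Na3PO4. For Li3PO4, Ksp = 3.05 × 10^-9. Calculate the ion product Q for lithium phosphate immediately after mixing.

Total volume = 301 + 111 = 412 mL.
[Li^+] = 2.35 × 10^-4 × (301/412) = 1.717 x 10^-4 M
[PO4^3-] = 4.18 × 10^-3 × (111/412) = 1.126 × 10^-3 M
Li3PO4(s) <=> 3 Li^+ + PO4^3-, so Q = [Li^+]^3[PO4^3-]
Q = (1.717 × 10^-4)^3(1.126 x 10^-3) = 5.70 × 10^-15
Q < Ksp, so no precipitate of Li3PO4 forms.

Q ≈ 5.70 × 10^-15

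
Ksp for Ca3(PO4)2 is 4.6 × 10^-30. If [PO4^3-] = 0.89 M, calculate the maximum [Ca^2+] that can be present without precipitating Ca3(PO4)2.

Ca3(PO4)2(s) ⇌ 3 Ca^2+(aq) + 2 PO4^3-(aq)
Ksp = [Ca^2+]^3[PO4^3-]^2
Precipitation begins when Q = Ksp. With [PO4^3-] = 0.89 M:
4.6 × 10^-30 = (0.89)^2 × [Ca^2+]^3
[Ca^2+] = (4.6 × 10^-30 / 7.92 x 10^-1)^(1/3) = 1.8 × 10^-10 M

1.8 x 10^-10 M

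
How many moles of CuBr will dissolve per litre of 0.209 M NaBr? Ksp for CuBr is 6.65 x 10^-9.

CuBr(s) <=> Cu^+ + Br^-
Ksp = [Cu^+][Br^-]
Let s be the molar solubility in this solution. [Cu^+] = s, [Br^-] = 0.209 + s ≈ 0.209 (since Br^- from NaBr dominates).
Ksp ≈ s × 0.209
s = 3.18 × 10^-8 M
Check: s = 3.2 × 10^-8 ≪ 0.209, so the approximation is valid.

s ≈ 3.18e-8 M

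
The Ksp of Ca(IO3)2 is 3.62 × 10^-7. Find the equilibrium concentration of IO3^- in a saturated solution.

Ca(IO3)2(s) ⇌ Ca^2+ + 2 IO3^-
Ksp = [Ca^2+][IO3^-]^2
Let s = molar solubility. Then [Ca^2+] = s and [IO3^-] = 2s.
Substituting: Ksp = s(2s)^2 = 4s^3
s = (3.62 × 10^-7 / 4)^(1/3) = 4.490 × 10^-3 M
[IO3^-] = 2s = 8.98 x 10^-3 M

8.98 × 10^-3 M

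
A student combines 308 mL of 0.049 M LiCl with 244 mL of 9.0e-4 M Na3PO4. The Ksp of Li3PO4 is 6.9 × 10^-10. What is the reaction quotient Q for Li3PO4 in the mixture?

8.1e-9

Total volume = 308 + 244 = 552 mL.
[Li^+] = 4.9 × 10^-2 × (308/552) = 2.73 × 10^-2 M
[PO4^3-] = 9.0 × 10^-4 × (244/552) = 3.98 × 10^-4 M
Li3PO4(s) ⇌ 3 Li^+(aq) + PO4^3-(aq), so Q = [Li^+]^3[PO4^3-]
Q = (2.73 x 10^-2)^3(3.98 x 10^-4) = 8.1 x 10^-9
Q > Ksp, so Li3PO4 will precipitate.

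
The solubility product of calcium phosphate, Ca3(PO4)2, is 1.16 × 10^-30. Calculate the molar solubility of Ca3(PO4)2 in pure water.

s ≈ 4.04e-7 M

Ca3(PO4)2(s) ⇌ 3 Ca^2+ + 2 PO4^3-
Ksp = [Ca^2+]^3[PO4^3-]^2
With molar solubility s: [Ca^2+] = 3s, [PO4^3-] = 2s.
So Ksp = (3s)^3 × (2s)^2 = 108s^5
Solving, s = (1.16 × 10^-30/108)^(1/5) = 4.04 x 10^-7 M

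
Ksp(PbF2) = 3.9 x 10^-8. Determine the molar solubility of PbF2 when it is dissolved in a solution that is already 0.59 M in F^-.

PbF2(s) <=> Pb^2+(aq) + 2 F^-(aq)
Ksp = [Pb^2+][F^-]^2
If s mol/L dissolves here, [Pb^2+] = s, [F^-] = 0.59 + 2s ≈ 0.59 (common-ion effect: F^- is already 0.59 M).
Ksp ≈ s × (0.59)^2
s = 1.1 x 10^-7 M
Check: 2s = 2.2 x 10^-7 ≪ 0.59, so the approximation is valid.

1.1 × 10^-7 M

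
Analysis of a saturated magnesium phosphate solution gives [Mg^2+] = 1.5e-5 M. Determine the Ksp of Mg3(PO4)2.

Mg3(PO4)2(s) ⇌ 3 Mg^2+ + 2 PO4^3-
Stoichiometry gives [PO4^3-] = (2/3)[Mg^2+] = 1.00 × 10^-5 M.
Ksp = [Mg^2+]^3[PO4^3-]^2
Ksp = (1.5 × 10^-5)^3 × (1.00 × 10^-5)^2 = 3.4 × 10^-25

3.4 × 10^-25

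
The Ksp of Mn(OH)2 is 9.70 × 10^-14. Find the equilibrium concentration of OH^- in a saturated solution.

Mn(OH)2(s) <=> Mn^2+(aq) + 2 OH^-(aq)
Ksp = [Mn^2+][OH^-]^2
Let s = molar solubility. Then [Mn^2+] = s and [OH^-] = 2s.
Ksp = s(2s)^2 = 4s^3
Solving, s = (9.70 × 10^-14/4)^(1/3) = 2.894 × 10^-5 M
[OH^-] = 2s = 5.79 × 10^-5 M

5.79 × 10^-5 M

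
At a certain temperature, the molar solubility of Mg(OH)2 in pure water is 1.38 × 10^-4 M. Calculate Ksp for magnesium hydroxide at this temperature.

Ksp = 1.05 × 10^-11

Mg(OH)2(s) <=> Mg^2+ + 2 OH^-
For each mole of Mg(OH)2 that dissolves: [Mg^2+] = s, [OH^-] = 2s.
Ksp = [Mg^2+][OH^-]^2
Ksp = s(2s)^2 = 4s^3
Ksp = 4 × (1.38 x 10^-4)^3 = 1.05 × 10^-11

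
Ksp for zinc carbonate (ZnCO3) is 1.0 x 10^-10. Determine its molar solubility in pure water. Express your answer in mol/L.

s = 1.0 × 10^-5 M

ZnCO3(s) ⇌ Zn^2+(aq) + CO3^2-(aq)
Ksp = [Zn^2+][CO3^2-]
Let s = molar solubility. Then [Zn^2+] = s and [CO3^2-] = s.
Ksp = s^2
s = √(1.0 x 10^-10) = 1.0 x 10^-5 M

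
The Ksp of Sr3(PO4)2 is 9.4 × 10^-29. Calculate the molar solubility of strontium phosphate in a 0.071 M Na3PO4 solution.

Sr3(PO4)2(s) ⇌ 3 Sr^2+(aq) + 2 PO4^3-(aq)
Ksp = [Sr^2+]^3[PO4^3-]^2
Let s = moles of Sr3(PO4)2 that dissolve per litre. [Sr^2+] = 3s, [PO4^3-] = 0.071 + 2s ≈ 0.071 (common-ion effect: PO4^3- is already 0.071 M).
Ksp ≈ (3s)^3 × (0.071)^2
s = 8.8 × 10^-10 M
Check: 2s = 1.8 × 10^-9 ≪ 0.071, so the approximation is valid.

8.8 x 10^-10 M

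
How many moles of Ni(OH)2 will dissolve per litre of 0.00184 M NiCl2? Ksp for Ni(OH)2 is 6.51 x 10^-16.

s ≈ 2.97 × 10^-7 M

Ni(OH)2(s) ⇌ Ni^2+ + 2 OH^-
Ksp = [Ni^2+][OH^-]^2
Let s be the molar solubility in this solution. [Ni^2+] = 0.00184 + s ≈ 0.00184, [OH^-] = 2s (since Ni^2+ from NiCl2 dominates).
Ksp ≈ 0.00184 × (2s)^2
s = 2.97 × 10^-7 M
Check: s = 3.0 × 10^-7 ≪ 0.00184, so the approximation is valid.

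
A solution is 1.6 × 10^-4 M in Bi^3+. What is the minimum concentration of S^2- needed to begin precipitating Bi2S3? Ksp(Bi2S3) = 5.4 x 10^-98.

1.3 × 10^-30 M

Bi2S3(s) ⇌ 2 Bi^3+ + 3 S^2-
Ksp = [Bi^3+]^2[S^2-]^3
Precipitation begins when Q = Ksp. With [Bi^3+] = 1.6 × 10^-4 M:
5.4 x 10^-98 = (1.6 × 10^-4)^2 × [S^2-]^3
[S^2-] = (5.4 x 10^-98 / 2.56 × 10^-8)^(1/3) = 1.3 × 10^-30 M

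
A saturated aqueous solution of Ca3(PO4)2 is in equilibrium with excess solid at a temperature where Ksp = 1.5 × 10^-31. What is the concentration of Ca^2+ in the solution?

[Ca^2+] ≈ 8.0 x 10^-7 M

Ca3(PO4)2(s) <=> 3 Ca^2+ + 2 PO4^3-
Ksp = [Ca^2+]^3[PO4^3-]^2
For each mole of Ca3(PO4)2 that dissolves: [Ca^2+] = 3s, [PO4^3-] = 2s.
Substituting: Ksp = (3s)^3(2s)^2 = 108s^5
s = (1.5 × 10^-31 / 108)^(1/5) = 2.68 × 10^-7 M
[Ca^2+] = 3s = 8.0 x 10^-7 M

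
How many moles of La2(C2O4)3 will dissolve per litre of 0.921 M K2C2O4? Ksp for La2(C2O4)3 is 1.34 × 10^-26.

6.55e-14 M

La2(C2O4)3(s) ⇌ 2 La^3+ + 3 C2O4^2-
Ksp = [La^3+]^2[C2O4^2-]^3
Let s be the molar solubility in this solution. [La^3+] = 2s, [C2O4^2-] = 0.921 + 3s ≈ 0.921 (common-ion effect: C2O4^2- is already 0.921 M).
Ksp ≈ (2s)^2 × (0.921)^3
s = 6.55 x 10^-14 M
Check: 3s = 2.0 × 10^-13 ≪ 0.921, so the approximation is valid.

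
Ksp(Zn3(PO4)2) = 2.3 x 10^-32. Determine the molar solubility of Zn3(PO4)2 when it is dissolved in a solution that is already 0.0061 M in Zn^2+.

Zn3(PO4)2(s) <=> 3 Zn^2+ + 2 PO4^3-
Ksp = [Zn^2+]^3[PO4^3-]^2
Let s = moles of Zn3(PO4)2 that dissolve per litre. [Zn^2+] = 0.0061 + 3s ≈ 0.0061, [PO4^3-] = 2s (since the Zn^2+ already present dominates).
Ksp ≈ (0.0061)^3 × (2s)^2
s = 1.6 x 10^-13 M
Check: 3s = 4.8 x 10^-13 ≪ 0.0061, so the approximation is valid.

1.6 × 10^-13 M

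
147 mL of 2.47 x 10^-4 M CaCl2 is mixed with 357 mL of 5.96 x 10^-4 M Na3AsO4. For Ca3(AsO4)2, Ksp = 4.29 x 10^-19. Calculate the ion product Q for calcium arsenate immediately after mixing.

6.66e-20

Total volume = 147 + 357 = 504 mL.
[Ca^2+] = 2.47 × 10^-4 × (147/504) = 7.204 × 10^-5 M
[AsO4^3-] = 5.96 × 10^-4 × (357/504) = 4.222 × 10^-4 M
Ca3(AsO4)2(s) ⇌ 3 Ca^2+(aq) + 2 AsO4^3-(aq), so Q = [Ca^2+]^3[AsO4^3-]^2
Q = (7.204 x 10^-5)^3(4.222 × 10^-4)^2 = 6.66 x 10^-20
Q < Ksp, so no precipitate of Ca3(AsO4)2 forms.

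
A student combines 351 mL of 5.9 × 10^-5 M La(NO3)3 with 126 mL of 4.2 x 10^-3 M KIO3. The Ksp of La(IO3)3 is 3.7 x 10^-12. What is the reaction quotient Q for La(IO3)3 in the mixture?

5.9 × 10^-14

Total volume = 351 + 126 = 477 mL.
[La^3+] = 5.9 × 10^-5 × (351/477) = 4.34 × 10^-5 M
[IO3^-] = 4.2 x 10^-3 × (126/477) = 1.11 × 10^-3 M
La(IO3)3(s) ⇌ La^3+(aq) + 3 IO3^-(aq), so Q = [La^3+][IO3^-]^3
Q = (4.34 × 10^-5)(1.11 × 10^-3)^3 = 5.9 x 10^-14
Q < Ksp, so no precipitate of La(IO3)3 forms.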